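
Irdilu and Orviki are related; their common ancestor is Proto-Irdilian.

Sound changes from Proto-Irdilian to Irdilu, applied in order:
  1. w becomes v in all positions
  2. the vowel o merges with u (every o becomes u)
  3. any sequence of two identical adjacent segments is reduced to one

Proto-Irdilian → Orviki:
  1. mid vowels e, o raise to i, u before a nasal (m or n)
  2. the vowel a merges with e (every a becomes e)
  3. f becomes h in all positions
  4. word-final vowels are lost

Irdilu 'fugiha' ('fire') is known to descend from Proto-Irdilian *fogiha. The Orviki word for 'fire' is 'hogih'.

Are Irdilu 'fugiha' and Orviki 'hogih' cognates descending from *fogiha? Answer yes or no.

yes

Derive the expected Orviki reflex of *fogiha:
Orviki: *fogiha
  fogiha (rule 1 does not apply)
  fogiha → fogihe   [vowel merger]
  fogihe → hogihe   [unconditioned shift]
  hogihe → hogih   [apocope]
  giving Orviki hogih.
Orviki 'hogih' matches the regular reflex exactly, so the pair is cognate.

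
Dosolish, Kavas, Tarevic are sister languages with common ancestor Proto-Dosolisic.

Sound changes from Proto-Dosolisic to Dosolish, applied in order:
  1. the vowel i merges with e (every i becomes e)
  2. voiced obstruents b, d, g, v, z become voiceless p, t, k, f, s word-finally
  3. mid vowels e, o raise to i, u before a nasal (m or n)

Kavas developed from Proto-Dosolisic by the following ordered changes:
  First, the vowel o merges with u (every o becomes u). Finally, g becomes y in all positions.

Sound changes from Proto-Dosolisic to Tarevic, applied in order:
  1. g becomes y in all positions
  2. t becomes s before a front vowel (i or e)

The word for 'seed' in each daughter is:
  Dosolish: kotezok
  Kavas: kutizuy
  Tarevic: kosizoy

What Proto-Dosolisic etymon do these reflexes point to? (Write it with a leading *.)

*kotizog

Position 3: Dosolish has t, Kavas has t, Tarevic has s. Kavas preserves t here (none of its changes turn any other segment into t), so the proto-segment is *t.
Position 2: Dosolish has o, Kavas has u, Tarevic has o. Dosolish preserves o here (none of its changes turn any other segment into o), so the proto-segment is *o.
Position 6: Dosolish has o, Kavas has u, Tarevic has o. Dosolish preserves o here (none of its changes turn any other segment into o), so the proto-segment is *o.
Continuing position by position gives *kotizog; check it forward:
Dosolish: *kotizog > kotezog > kotezok  (by vowel merger, final devoicing)
Kavas: start from *kotizog.
  rule 1 (vowel merger): kotizog → kutizug
  rule 2 (unconditioned shift): kutizug → kutizuy
  ⇒ Kavas kutizuy
Tarevic: *kotizog
  kotizog → kotizoy   [unconditioned shift]
  kotizoy → kosizoy   [palatalisation]
  giving Tarevic kosizoy.
Only *kotizog yields all of Dosolish kotezok, Kavas kutizuy, Tarevic kosizoy.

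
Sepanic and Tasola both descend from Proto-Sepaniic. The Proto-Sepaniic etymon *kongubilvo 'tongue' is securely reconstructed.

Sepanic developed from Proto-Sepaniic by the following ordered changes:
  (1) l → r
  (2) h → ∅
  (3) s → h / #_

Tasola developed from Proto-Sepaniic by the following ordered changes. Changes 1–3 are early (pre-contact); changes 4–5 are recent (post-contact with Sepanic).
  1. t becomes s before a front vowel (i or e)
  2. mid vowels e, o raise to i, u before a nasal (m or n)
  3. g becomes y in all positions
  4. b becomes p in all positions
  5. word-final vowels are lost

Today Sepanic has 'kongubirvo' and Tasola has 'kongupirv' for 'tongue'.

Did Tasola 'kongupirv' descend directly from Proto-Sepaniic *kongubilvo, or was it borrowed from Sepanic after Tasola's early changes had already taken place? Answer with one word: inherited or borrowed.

If inherited, *kongubilvo would pass through all of Tasola's changes:
Tasola: start from *kongubilvo.
  rule 1: no change — kongubilvo
  rule 2 (pre-nasal raising): kongubilvo → kungubilvo
  rule 3 (unconditioned shift): kungubilvo → kunyubilvo
  rule 4 (unconditioned shift): kunyubilvo → kunyupilvo
  rule 5 (apocope): kunyupilvo → kunyupilv
  ⇒ Tasola kunyupilv
If borrowed from Sepanic 'kongubirvo' after the early changes, it would undergo only the recent ones:
  rule 4 (unconditioned shift): kongubirvo → kongupirvo
  rule 5 (apocope): kongupirvo → kongupirv
  ⇒ as a loan: kongupirv
Tasola 'kongupirv' matches the loan outcome 'kongupirv', not the inherited 'kunyupilv' — it skipped the early Tasola changes, so it was borrowed from Sepanic.

borrowed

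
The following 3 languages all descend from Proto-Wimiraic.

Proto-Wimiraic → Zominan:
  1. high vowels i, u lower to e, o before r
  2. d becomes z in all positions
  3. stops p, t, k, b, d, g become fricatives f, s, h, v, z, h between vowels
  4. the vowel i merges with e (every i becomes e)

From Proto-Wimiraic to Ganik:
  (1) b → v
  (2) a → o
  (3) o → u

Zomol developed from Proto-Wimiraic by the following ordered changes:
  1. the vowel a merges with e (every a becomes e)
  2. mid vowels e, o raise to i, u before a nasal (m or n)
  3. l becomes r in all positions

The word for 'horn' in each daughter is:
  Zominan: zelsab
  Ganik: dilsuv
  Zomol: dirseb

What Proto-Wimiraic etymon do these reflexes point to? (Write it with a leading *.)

*dilsab

Position 6: Zominan has b, Ganik has v, Zomol has b. Zominan preserves b here (none of its changes turn any other segment into b), so the proto-segment is *b.
Position 1: Zominan has z, Ganik has d, Zomol has d. Ganik preserves d here (none of its changes turn any other segment into d), so the proto-segment is *d.
Position 5: Zominan has a, Ganik has u, Zomol has e. Zominan preserves a here (none of its changes turn any other segment into a), so the proto-segment is *a.
Continuing position by position gives *dilsab; check it forward:
Zominan: *dilsab
  dilsab (rule 1 does not apply)
  dilsab → zilsab   [unconditioned shift]
  zilsab (rule 3 does not apply)
  zilsab → zelsab   [vowel merger]
  giving Zominan zelsab.
Ganik: start from *dilsab.
  rule 1 (unconditioned shift): dilsab → dilsav
  rule 2 (vowel merger): dilsav → dilsov
  rule 3 (vowel merger): dilsov → dilsuv
  ⇒ Ganik dilsuv
Zomol: *dilsab
  dilsab → dilseb   [vowel merger]
  dilseb (rule 2 does not apply)
  dilseb → dirseb   [unconditioned shift]
  giving Zomol dirseb.
*dilsab is the unique common source.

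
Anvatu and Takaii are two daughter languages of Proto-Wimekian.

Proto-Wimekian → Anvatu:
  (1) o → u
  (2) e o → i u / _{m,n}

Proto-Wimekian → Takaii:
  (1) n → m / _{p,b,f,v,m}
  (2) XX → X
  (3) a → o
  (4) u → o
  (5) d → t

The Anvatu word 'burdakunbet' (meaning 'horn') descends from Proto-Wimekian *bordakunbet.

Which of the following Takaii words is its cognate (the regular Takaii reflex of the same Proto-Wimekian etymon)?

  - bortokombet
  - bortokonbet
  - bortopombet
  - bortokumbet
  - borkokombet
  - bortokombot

Takaii: *bordakunbet
  bordakunbet → bordakumbet   [nasal place assimilation]
  bordakumbet (rule 2 does not apply)
  bordakumbet → bordokumbet   [vowel merger]
  bordokumbet → bordokombet   [vowel merger]
  bordokombet → bortokombet   [unconditioned shift]
  giving Takaii bortokombet.
Among the options, 'bortokombet' alone shows every Takaii change applied in order.

bortokombet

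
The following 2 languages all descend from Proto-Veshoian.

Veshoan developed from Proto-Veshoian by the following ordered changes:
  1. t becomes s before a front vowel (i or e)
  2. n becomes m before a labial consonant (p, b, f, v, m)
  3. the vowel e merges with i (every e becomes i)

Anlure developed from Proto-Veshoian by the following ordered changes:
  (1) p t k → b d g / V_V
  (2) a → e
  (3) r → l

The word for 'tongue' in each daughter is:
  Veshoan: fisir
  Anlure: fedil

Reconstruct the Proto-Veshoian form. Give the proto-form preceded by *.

Position 2: Veshoan has i, Anlure has e. Taking the neighbouring segments as reconstructed: Veshoan i could go back to *e or *i; Anlure e could go back to *a or *e — the one source consistent with every daughter is *e.
Position 3: Veshoan has s, Anlure has d. Taking the neighbouring segments as reconstructed: Veshoan s could go back to *t or *s; Anlure d could go back to *t or *d — the one source consistent with every daughter is *t.
Continuing position by position gives *fetir; check it forward:
Veshoan: *fetir > fesir > fisir  (by palatalisation, vowel merger)
Anlure: *fetir
  fetir → fedir   [intervocalic voicing]
  fedir (rule 2 does not apply)
  fedir → fedil   [unconditioned shift]
  giving Anlure fedil.
No other proto-form is consistent with every reflex, so the reconstruction is *fetir.

*fetir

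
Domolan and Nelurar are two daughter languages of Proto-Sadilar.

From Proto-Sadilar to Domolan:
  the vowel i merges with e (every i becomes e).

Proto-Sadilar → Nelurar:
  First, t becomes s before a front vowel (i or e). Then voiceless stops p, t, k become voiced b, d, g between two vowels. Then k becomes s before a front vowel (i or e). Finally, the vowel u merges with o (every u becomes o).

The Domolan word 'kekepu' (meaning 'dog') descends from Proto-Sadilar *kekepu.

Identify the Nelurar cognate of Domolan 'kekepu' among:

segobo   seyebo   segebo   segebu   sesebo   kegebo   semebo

segebo

Nelurar: *kekepu
  kekepu (rule 1 does not apply)
  kekepu → kegebu   [intervocalic voicing]
  kegebu → segebu   [palatalisation]
  segebu → segebo   [vowel merger]
  giving Nelurar segebo.
Only 'segebo' matches the regular Nelurar development of *kekepu.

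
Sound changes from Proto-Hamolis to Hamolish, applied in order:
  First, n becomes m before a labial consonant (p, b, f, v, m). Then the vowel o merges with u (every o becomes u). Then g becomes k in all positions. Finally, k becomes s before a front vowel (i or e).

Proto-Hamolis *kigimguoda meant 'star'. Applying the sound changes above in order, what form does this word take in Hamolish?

sisimkuuda

Hamolish: *kigimguoda > kigimguuda > kikimkuuda > sisimkuuda  (by vowel merger, unconditioned shift, palatalisation)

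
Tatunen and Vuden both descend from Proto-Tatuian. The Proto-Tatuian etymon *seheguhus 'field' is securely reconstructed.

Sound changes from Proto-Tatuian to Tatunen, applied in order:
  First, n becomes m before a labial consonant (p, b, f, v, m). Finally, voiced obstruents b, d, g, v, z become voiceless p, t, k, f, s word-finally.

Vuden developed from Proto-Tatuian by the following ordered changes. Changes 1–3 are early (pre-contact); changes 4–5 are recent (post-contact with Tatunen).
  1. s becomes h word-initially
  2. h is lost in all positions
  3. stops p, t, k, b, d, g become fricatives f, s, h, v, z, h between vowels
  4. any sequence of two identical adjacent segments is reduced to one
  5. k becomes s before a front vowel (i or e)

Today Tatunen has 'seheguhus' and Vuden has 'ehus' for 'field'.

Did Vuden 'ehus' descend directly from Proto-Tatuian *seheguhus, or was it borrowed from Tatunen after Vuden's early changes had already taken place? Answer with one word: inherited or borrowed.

If inherited, *seheguhus would pass through all of Vuden's changes:
Vuden: start from *seheguhus.
  rule 1 (debuccalisation): seheguhus → heheguhus
  rule 2 (h-loss): heheguhus → eeguus
  rule 3 (intervocalic lenition): eeguus → eehuus
  rule 4 (degemination): eehuus → ehus
  rule 5: no change — ehus
  ⇒ Vuden ehus
If borrowed from Tatunen 'seheguhus' after the early changes, it would undergo only the recent ones:
  rule 4 (degemination): no change (seheguhus)
  rule 5 (palatalisation): no change (seheguhus)
  ⇒ as a loan: seheguhus
Vuden 'ehus' matches the inherited outcome exactly, so it is an inherited cognate, not a loan.

inherited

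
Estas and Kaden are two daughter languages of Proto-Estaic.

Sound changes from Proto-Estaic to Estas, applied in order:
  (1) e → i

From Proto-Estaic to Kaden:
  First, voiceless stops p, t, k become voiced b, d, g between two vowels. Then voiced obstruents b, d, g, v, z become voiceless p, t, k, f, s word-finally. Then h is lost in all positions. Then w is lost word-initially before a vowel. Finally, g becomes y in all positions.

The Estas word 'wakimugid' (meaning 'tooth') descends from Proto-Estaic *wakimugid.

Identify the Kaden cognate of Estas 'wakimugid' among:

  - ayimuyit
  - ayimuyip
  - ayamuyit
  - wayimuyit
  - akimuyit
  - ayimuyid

ayimuyit

Kaden: *wakimugid > wagimugid > wagimugit > agimugit > ayimuyit  (by intervocalic voicing, final devoicing, glide loss, unconditioned shift)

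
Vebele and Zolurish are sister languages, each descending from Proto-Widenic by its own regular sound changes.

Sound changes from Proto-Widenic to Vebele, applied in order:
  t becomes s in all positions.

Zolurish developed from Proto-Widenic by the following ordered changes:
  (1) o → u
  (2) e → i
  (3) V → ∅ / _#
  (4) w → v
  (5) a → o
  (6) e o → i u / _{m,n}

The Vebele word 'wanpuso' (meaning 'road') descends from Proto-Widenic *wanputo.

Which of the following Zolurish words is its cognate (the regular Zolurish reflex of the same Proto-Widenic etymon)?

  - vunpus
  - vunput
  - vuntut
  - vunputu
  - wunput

vunput

Zolurish: *wanputo
  wanputo → wanputu   [vowel merger]
  wanputu (rule 2 does not apply)
  wanputu → wanput   [apocope]
  wanput → vanput   [unconditioned shift]
  vanput → vonput   [vowel merger]
  vonput → vunput   [pre-nasal raising]
  giving Zolurish vunput.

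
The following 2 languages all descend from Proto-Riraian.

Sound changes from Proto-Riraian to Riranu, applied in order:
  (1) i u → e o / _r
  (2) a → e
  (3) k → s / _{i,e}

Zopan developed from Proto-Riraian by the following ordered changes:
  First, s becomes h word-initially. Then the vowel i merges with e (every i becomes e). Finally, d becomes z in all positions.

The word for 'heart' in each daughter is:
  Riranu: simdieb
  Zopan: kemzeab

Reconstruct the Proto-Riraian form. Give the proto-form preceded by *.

Position 6: Riranu has e, Zopan has a. Zopan preserves a here (none of its changes turn any other segment into a), so the proto-segment is *a.
Position 4: Riranu has d, Zopan has z. Riranu preserves d here (none of its changes turn any other segment into d), so the proto-segment is *d.
Position 2: Riranu has i, Zopan has e. Riranu preserves i here (none of its changes turn any other segment into i), so the proto-segment is *i.
Continuing position by position gives *kimdiab; check it forward:
Riranu: *kimdiab > kimdieb > simdieb  (by vowel merger, palatalisation)
Zopan: start from *kimdiab.
  rule 1: no change — kimdiab
  rule 2 (vowel merger): kimdiab → kemdeab
  rule 3 (unconditioned shift): kemdeab → kemzeab
  ⇒ Zopan kemzeab
No other proto-form is consistent with every reflex, so the reconstruction is *kimdiab.

*kimdiab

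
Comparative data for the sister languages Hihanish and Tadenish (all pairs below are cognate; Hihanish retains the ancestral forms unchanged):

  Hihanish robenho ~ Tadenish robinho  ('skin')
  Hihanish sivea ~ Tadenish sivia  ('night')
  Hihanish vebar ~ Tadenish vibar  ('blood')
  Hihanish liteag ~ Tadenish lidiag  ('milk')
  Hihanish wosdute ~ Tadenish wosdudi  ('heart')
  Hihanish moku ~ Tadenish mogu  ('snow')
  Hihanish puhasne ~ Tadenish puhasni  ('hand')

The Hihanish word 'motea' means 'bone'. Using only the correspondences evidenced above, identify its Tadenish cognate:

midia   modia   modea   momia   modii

liteag ~ lidiag, wosdute ~ wosdudi — Hihanish t corresponds to Tadenish d between vowels (before a front vowel).
sivea ~ sivia, liteag ~ lidiag — Hihanish e corresponds to Tadenish i after a consonant, before a back vowel.
Applying these to Hihanish 'motea':
  motea → modea   (t→d between vowels (before a front vowel))
  modea → modia   (e→i after a consonant, before a back vowel)
So the Tadenish cognate is 'modia'.

modia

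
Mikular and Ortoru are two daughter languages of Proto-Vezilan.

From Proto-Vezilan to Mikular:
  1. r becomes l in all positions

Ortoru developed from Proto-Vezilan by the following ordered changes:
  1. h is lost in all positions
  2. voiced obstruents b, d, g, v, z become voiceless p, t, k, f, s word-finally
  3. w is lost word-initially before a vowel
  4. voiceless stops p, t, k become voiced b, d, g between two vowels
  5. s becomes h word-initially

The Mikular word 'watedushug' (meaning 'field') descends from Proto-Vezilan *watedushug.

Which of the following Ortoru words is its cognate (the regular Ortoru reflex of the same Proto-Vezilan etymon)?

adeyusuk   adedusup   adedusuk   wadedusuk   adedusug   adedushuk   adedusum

adedusuk

Ortoru: *watedushug > watedusug > watedusuk > atedusuk > adedusuk  (by h-loss, final devoicing, glide loss, intervocalic voicing)
The other candidates each miss or misapply at least one Ortoru change.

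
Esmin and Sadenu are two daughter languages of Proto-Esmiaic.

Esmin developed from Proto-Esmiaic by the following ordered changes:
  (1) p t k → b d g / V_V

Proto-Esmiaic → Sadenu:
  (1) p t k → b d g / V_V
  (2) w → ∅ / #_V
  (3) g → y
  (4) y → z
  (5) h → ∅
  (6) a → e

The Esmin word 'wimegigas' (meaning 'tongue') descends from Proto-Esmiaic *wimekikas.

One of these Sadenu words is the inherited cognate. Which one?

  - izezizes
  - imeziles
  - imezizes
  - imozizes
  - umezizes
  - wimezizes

imezizes

Sadenu: *wimekikas > wimegigas > imegigas > imeyiyas > imezizas > imezizes  (by intervocalic voicing, glide loss, unconditioned shift, unconditioned shift, vowel merger)
Among the options, 'imezizes' alone shows every Sadenu change applied in order.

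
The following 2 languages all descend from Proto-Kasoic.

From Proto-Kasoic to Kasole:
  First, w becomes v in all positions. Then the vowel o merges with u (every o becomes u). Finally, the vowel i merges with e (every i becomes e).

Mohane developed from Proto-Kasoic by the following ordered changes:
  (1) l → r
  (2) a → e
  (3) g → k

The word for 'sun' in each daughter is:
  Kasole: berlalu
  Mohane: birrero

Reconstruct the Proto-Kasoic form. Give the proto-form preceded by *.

*birlalo

Position 5: Kasole has a, Mohane has e. Kasole preserves a here (none of its changes turn any other segment into a), so the proto-segment is *a.
Position 7: Kasole has u, Mohane has o. Mohane preserves o here (none of its changes turn any other segment into o), so the proto-segment is *o.
Continuing position by position gives *birlalo; check it forward:
Kasole: *birlalo
  birlalo (rule 1 does not apply)
  birlalo → birlalu   [vowel merger]
  birlalu → berlalu   [vowel merger]
  giving Kasole berlalu.
Mohane: start from *birlalo.
  rule 1 (unconditioned shift): birlalo → birraro
  rule 2 (vowel merger): birraro → birrero
  rule 3: no change — birrero
  ⇒ Mohane birrero
No other proto-form is consistent with every reflex, so the reconstruction is *birlalo.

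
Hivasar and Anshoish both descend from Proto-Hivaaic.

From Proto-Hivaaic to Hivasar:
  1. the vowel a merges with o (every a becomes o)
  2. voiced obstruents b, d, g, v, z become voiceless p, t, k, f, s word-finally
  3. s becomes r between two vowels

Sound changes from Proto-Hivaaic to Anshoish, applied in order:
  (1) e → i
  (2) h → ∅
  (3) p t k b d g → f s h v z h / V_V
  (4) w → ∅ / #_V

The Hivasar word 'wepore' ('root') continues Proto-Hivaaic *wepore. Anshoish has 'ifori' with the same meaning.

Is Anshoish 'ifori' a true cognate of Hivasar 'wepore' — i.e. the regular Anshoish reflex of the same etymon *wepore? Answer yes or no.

yes

Derive the expected Anshoish reflex of *wepore:
Anshoish: start from *wepore.
  rule 1 (vowel merger): wepore → wipori
  rule 2: no change — wipori
  rule 3 (intervocalic lenition): wipori → wifori
  rule 4 (glide loss): wifori → ifori
  ⇒ Anshoish ifori
Anshoish 'ifori' matches the regular reflex exactly, so the pair is cognate.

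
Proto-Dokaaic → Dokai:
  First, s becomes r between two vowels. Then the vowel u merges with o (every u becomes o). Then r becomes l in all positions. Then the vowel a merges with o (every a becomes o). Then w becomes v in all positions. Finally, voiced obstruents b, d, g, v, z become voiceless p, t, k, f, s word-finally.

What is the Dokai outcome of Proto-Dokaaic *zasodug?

zolodok

Dokai: start from *zasodug.
  rule 1 (rhotacism): zasodug → zarodug
  rule 2 (vowel merger): zarodug → zarodog
  rule 3 (unconditioned shift): zarodog → zalodog
  rule 4 (vowel merger): zalodog → zolodog
  rule 5: no change — zolodog
  rule 6 (final devoicing): zolodog → zolodok
  ⇒ Dokai zolodok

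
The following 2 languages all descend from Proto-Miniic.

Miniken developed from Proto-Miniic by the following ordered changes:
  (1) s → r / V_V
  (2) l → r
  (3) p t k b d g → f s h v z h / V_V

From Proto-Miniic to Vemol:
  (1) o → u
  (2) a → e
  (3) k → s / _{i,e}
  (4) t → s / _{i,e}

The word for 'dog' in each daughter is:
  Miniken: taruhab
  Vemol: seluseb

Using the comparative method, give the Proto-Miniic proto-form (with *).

*talukab

Position 6: Miniken has a, Vemol has e. Miniken preserves a here (none of its changes turn any other segment into a), so the proto-segment is *a.
Position 3: Miniken has r, Vemol has l. Vemol preserves l here (none of its changes turn any other segment into l), so the proto-segment is *l.
Position 5: Miniken has h, Vemol has s. Taking the neighbouring segments as reconstructed: Miniken h could go back to *k or *g or *h; Vemol s could go back to *t or *k or *s — the one source consistent with every daughter is *k.
This points to *talukab. Verify forward in each daughter:
Miniken: *talukab > tarukab > taruhab  (by unconditioned shift, intervocalic lenition)
Vemol: *talukab
  talukab (rule 1 does not apply)
  talukab → telukeb   [vowel merger]
  telukeb → teluseb   [palatalisation]
  teluseb → seluseb   [palatalisation]
  giving Vemol seluseb.
No other proto-form is consistent with every reflex, so the reconstruction is *talukab.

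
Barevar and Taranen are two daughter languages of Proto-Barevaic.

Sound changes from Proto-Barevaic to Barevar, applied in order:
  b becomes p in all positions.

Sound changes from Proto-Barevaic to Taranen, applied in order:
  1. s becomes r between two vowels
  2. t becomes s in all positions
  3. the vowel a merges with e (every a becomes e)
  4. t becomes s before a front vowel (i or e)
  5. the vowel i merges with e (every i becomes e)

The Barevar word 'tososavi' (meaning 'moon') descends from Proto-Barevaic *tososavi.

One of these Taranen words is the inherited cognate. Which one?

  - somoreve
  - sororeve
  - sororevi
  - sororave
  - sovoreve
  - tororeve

sororeve

Taranen: *tososavi > tororavi > sororavi > sororevi > sororeve  (by rhotacism, unconditioned shift, vowel merger, vowel merger)
Only 'sororeve' matches the regular Taranen development of *tososavi.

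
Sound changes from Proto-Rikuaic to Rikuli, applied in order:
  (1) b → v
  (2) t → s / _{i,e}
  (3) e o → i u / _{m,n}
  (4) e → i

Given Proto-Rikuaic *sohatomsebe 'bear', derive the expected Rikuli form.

Rikuli: start from *sohatomsebe.
  rule 1 (unconditioned shift): sohatomsebe → sohatomseve
  rule 2: no change — sohatomseve
  rule 3 (pre-nasal raising): sohatomseve → sohatumseve
  rule 4 (vowel merger): sohatumseve → sohatumsivi
  ⇒ Rikuli sohatumsivi

sohatumsivi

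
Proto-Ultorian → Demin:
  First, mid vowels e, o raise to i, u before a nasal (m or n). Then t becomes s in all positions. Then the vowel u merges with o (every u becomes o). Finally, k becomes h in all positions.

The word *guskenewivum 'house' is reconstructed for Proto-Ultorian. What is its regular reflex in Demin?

goshinewivom

Demin: start from *guskenewivum.
  rule 1 (pre-nasal raising): guskenewivum → guskinewivum
  rule 2: no change — guskinewivum
  rule 3 (vowel merger): guskinewivum → goskinewivom
  rule 4 (unconditioned shift): goskinewivom → goshinewivom
  ⇒ Demin goshinewivom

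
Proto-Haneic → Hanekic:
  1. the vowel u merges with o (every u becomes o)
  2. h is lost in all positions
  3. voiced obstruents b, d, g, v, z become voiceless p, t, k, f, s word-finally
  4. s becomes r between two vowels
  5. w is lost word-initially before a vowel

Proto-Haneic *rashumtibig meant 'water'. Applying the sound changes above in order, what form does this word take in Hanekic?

Hanekic: start from *rashumtibig.
  rule 1 (vowel merger): rashumtibig → rashomtibig
  rule 2 (h-loss): rashomtibig → rasomtibig
  rule 3 (final devoicing): rasomtibig → rasomtibik
  rule 4 (rhotacism): rasomtibik → raromtibik
  rule 5: no change — raromtibik
  ⇒ Hanekic raromtibik

raromtibik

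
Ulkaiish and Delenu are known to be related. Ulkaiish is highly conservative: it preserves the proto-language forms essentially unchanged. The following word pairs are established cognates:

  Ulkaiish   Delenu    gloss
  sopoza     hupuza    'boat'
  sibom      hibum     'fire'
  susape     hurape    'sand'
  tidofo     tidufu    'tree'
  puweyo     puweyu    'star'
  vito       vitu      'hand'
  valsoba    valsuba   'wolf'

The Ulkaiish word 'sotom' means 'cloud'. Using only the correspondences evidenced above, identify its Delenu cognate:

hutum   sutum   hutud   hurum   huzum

sopoza ~ hupuza — Ulkaiish s corresponds to Delenu h word-initially before a back vowel.
sopoza ~ hupuza — Ulkaiish o corresponds to Delenu u after a consonant, before a consonant other than r, m, n, p, b, f, v.
sibom ~ hibum — Ulkaiish o corresponds to Delenu u after a consonant, before a nasal.
Applying these to Ulkaiish 'sotom':
  sotom → hotom   (s→h word-initially before a back vowel)
  hotom → hutom   (o→u after a consonant, before a consonant other than r, m, n, p, b, f, v)
  hutom → hutum   (o→u after a consonant, before a nasal)
So the Delenu cognate is 'hutum'.

hutum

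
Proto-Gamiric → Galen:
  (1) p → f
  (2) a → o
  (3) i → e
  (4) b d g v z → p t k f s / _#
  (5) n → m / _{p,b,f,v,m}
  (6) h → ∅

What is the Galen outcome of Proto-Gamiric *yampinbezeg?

Galen: *yampinbezeg > yamfinbezeg > yomfinbezeg > yomfenbezeg > yomfenbezek > yomfembezek  (by unconditioned shift, vowel merger, vowel merger, final devoicing, nasal place assimilation)

yomfembezek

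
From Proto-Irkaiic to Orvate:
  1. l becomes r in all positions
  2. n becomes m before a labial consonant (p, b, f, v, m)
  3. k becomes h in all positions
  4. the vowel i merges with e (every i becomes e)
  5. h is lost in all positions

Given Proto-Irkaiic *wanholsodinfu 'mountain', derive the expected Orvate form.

wanorsodemfu

Orvate: *wanholsodinfu
  wanholsodinfu → wanhorsodinfu   [unconditioned shift]
  wanhorsodinfu → wanhorsodimfu   [nasal place assimilation]
  wanhorsodimfu (rule 3 does not apply)
  wanhorsodimfu → wanhorsodemfu   [vowel merger]
  wanhorsodemfu → wanorsodemfu   [h-loss]
  giving Orvate wanorsodemfu.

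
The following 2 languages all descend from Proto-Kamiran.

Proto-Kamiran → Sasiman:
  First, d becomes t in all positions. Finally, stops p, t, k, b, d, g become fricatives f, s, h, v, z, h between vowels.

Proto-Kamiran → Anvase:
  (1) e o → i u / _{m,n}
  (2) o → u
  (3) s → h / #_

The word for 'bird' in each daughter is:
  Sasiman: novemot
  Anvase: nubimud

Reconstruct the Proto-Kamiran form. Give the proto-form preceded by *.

*nobemod

Position 4: Sasiman has e, Anvase has i. Sasiman preserves e here (none of its changes turn any other segment into e), so the proto-segment is *e.
Position 3: Sasiman has v, Anvase has b. Anvase preserves b here (none of its changes turn any other segment into b), so the proto-segment is *b.
Verify the candidate proto-form against each daughter:
Sasiman: start from *nobemod.
  rule 1 (unconditioned shift): nobemod → nobemot
  rule 2 (intervocalic lenition): nobemot → novemot
  ⇒ Sasiman novemot
Anvase: start from *nobemod.
  rule 1 (pre-nasal raising): nobemod → nobimod
  rule 2 (vowel merger): nobimod → nubimud
  rule 3: no change — nubimud
  ⇒ Anvase nubimud
Only *nobemod yields all of Sasiman novemot, Anvase nubimud.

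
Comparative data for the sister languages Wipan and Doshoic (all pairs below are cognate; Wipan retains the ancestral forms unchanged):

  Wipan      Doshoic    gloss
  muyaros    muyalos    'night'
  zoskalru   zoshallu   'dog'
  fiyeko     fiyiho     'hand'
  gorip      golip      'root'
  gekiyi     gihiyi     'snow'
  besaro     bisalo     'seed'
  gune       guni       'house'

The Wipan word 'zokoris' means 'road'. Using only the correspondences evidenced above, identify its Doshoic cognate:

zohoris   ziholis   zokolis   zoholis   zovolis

zoholis

fiyeko ~ fiyiho — Wipan k corresponds to Doshoic h between vowels (before a back vowel).
gorip ~ golip — Wipan r corresponds to Doshoic l between vowels (before a front vowel).
Applying these to Wipan 'zokoris':
  zokoris → zohoris   (k→h between vowels (before a back vowel))
  zohoris → zoholis   (r→l between vowels (before a front vowel))
So the Doshoic cognate is 'zoholis'.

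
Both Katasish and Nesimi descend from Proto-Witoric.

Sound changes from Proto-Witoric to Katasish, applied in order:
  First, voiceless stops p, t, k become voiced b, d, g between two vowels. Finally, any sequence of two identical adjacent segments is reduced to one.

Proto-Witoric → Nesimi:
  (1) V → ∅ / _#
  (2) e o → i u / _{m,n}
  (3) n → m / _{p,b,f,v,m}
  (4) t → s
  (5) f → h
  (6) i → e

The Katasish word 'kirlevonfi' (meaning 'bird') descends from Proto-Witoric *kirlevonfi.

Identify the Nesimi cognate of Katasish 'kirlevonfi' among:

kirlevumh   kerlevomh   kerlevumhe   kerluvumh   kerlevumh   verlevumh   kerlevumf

Nesimi: *kirlevonfi
  kirlevonfi → kirlevonf   [apocope]
  kirlevonf → kirlevunf   [pre-nasal raising]
  kirlevunf → kirlevumf   [nasal place assimilation]
  kirlevumf (rule 4 does not apply)
  kirlevumf → kirlevumh   [unconditioned shift]
  kirlevumh → kerlevumh   [vowel merger]
  giving Nesimi kerlevumh.

kerlevumh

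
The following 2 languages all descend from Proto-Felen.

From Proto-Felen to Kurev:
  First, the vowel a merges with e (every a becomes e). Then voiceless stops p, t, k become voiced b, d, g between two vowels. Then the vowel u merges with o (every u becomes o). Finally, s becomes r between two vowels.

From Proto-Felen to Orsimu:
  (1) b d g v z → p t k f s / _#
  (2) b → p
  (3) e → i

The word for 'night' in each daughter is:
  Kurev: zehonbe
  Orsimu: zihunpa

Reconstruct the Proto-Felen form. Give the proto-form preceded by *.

*zehunba

Position 6: Kurev has b, Orsimu has p. Taking the neighbouring segments as reconstructed: Kurev b can only go back to *b; Orsimu p could go back to *p or *b — the one source consistent with every daughter is *b.
Position 7: Kurev has e, Orsimu has a. Orsimu preserves a here (none of its changes turn any other segment into a), so the proto-segment is *a.
Position 4: Kurev has o, Orsimu has u. Orsimu preserves u here (none of its changes turn any other segment into u), so the proto-segment is *u.
Verify the candidate proto-form against each daughter:
Kurev: start from *zehunba.
  rule 1 (vowel merger): zehunba → zehunbe
  rule 2: no change — zehunbe
  rule 3 (vowel merger): zehunbe → zehonbe
  rule 4: no change — zehonbe
  ⇒ Kurev zehonbe
Orsimu: *zehunba > zehunpa > zihunpa  (by unconditioned shift, vowel merger)
*zehunba is the unique common source.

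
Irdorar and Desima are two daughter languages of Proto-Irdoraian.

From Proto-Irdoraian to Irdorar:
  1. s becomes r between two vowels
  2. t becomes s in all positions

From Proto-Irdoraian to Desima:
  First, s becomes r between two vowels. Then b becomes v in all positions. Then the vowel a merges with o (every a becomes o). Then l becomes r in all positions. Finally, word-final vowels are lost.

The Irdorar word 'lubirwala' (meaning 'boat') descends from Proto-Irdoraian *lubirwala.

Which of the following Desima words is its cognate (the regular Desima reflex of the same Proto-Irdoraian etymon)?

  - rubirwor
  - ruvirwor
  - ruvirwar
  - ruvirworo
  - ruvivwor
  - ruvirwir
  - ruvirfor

Desima: *lubirwala > luvirwala > luvirwolo > ruvirworo > ruvirwor  (by unconditioned shift, vowel merger, unconditioned shift, apocope)
Only 'ruvirwor' matches the regular Desima development of *lubirwala.

ruvirwor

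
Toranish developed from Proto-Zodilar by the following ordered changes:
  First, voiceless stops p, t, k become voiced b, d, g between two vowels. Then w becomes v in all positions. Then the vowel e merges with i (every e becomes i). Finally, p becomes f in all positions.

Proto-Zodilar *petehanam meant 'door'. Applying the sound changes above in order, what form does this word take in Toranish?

Toranish: *petehanam
  petehanam → pedehanam   [intervocalic voicing]
  pedehanam (rule 2 does not apply)
  pedehanam → pidihanam   [vowel merger]
  pidihanam → fidihanam   [unconditioned shift]
  giving Toranish fidihanam.

fidihanam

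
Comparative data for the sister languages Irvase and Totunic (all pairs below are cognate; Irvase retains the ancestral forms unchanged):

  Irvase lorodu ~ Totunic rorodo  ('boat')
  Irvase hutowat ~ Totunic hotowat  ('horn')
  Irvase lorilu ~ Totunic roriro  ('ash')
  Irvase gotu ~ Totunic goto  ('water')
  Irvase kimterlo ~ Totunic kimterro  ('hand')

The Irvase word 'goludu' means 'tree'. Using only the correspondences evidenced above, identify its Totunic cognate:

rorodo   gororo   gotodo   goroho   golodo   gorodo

lorilu ~ roriro — Irvase l corresponds to Totunic r between vowels (before a back vowel).
hutowat ~ hotowat — Irvase u corresponds to Totunic o after a consonant, before a consonant other than r, m, n, p, b, f, v.
lorodu ~ rorodo, lorilu ~ roriro — Irvase u corresponds to Totunic o word-finally.
Applying these to Irvase 'goludu':
  goludu → gorudu   (l→r between vowels (before a back vowel))
  gorudu → gorodu   (u→o after a consonant, before a consonant other than r, m, n, p, b, f, v)
  gorodu → gorodo   (u→o word-finally)
So the Totunic cognate is 'gorodo'.

gorodo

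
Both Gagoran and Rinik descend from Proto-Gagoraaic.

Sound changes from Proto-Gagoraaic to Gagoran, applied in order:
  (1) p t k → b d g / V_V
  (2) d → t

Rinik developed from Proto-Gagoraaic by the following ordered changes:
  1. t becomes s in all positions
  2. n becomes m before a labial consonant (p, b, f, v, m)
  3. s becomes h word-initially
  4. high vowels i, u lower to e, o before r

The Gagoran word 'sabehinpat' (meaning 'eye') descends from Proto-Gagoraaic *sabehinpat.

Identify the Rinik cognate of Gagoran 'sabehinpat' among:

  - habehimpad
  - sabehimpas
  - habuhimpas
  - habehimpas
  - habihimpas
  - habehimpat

Rinik: *sabehinpat > sabehinpas > sabehimpas > habehimpas  (by unconditioned shift, nasal place assimilation, debuccalisation)

habehimpas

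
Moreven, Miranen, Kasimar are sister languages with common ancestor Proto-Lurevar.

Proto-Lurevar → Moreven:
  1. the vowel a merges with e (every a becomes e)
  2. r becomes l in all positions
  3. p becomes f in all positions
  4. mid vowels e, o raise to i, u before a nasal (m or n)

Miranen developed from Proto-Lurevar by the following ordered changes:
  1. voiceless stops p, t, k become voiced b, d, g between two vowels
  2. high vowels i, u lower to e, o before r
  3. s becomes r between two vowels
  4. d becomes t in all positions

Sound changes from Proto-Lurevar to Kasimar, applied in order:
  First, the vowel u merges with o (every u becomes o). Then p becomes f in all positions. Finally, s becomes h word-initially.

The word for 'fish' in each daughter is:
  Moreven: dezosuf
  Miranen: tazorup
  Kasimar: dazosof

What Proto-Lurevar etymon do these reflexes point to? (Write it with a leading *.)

Position 6: Moreven has u, Miranen has u, Kasimar has o. Miranen preserves u here (none of its changes turn any other segment into u), so the proto-segment is *u.
Position 7: Moreven has f, Miranen has p, Kasimar has f. Miranen preserves p here (none of its changes turn any other segment into p), so the proto-segment is *p.
This points to *dazosup. Verify forward in each daughter:
Moreven: *dazosup
  dazosup → dezosup   [vowel merger]
  dezosup (rule 2 does not apply)
  dezosup → dezosuf   [unconditioned shift]
  dezosuf (rule 4 does not apply)
  giving Moreven dezosuf.
Miranen: *dazosup
  dazosup (rule 1 does not apply)
  dazosup (rule 2 does not apply)
  dazosup → dazorup   [rhotacism]
  dazorup → tazorup   [unconditioned shift]
  giving Miranen tazorup.
Kasimar: *dazosup > dazosop > dazosof  (by vowel merger, unconditioned shift)
No other proto-form is consistent with every reflex, so the reconstruction is *dazosup.

*dazosup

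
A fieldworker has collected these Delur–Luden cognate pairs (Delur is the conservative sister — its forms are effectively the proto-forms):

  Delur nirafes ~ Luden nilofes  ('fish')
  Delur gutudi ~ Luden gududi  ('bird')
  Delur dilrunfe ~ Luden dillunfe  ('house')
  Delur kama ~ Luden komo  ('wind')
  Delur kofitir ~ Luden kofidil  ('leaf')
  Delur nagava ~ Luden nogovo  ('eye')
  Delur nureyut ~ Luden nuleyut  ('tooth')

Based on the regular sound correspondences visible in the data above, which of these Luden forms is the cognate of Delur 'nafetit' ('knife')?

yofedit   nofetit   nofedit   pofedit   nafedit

nofedit

nirafes ~ nilofes — Delur a corresponds to Luden o after a consonant, before a labial obstruent.
kofitir ~ kofidil — Delur t corresponds to Luden d between vowels (before a front vowel).
Applying these to Delur 'nafetit':
  nafetit → nofetit   (a→o after a consonant, before a labial obstruent)
  nofetit → nofedit   (t→d between vowels (before a front vowel))
So the Luden cognate is 'nofedit'.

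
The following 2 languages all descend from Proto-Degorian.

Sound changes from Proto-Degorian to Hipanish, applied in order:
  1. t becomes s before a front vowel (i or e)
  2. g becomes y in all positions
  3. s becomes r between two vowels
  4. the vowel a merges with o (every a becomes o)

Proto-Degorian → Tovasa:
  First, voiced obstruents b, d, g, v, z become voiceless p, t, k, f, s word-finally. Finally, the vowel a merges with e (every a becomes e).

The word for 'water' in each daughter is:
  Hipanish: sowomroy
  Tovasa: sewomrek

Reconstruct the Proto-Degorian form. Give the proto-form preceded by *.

*sawomrag

Position 7: Hipanish has o, Tovasa has e. Taking the neighbouring segments as reconstructed: Hipanish o could go back to *a or *o; Tovasa e could go back to *a or *e — the one source consistent with every daughter is *a.
Position 8: Hipanish has y, Tovasa has k. Taking the neighbouring segments as reconstructed: Hipanish y could go back to *g or *y; Tovasa k could go back to *k or *g — the one source consistent with every daughter is *g.
Continuing position by position gives *sawomrag; check it forward:
Hipanish: *sawomrag
  sawomrag (rule 1 does not apply)
  sawomrag → sawomray   [unconditioned shift]
  sawomray (rule 3 does not apply)
  sawomray → sowomroy   [vowel merger]
  giving Hipanish sowomroy.
Tovasa: *sawomrag
  sawomrag → sawomrak   [final devoicing]
  sawomrak → sewomrek   [vowel merger]
  giving Tovasa sewomrek.
Only *sawomrag yields all of Hipanish sowomroy, Tovasa sewomrek.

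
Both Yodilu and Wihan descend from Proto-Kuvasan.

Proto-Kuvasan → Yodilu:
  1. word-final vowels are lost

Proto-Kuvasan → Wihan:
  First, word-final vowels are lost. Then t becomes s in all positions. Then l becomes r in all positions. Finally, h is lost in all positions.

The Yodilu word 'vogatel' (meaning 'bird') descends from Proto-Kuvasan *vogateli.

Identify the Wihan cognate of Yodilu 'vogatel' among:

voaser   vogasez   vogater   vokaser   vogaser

Wihan: start from *vogateli.
  rule 1 (apocope): vogateli → vogatel
  rule 2 (unconditioned shift): vogatel → vogasel
  rule 3 (unconditioned shift): vogasel → vogaser
  rule 4: no change — vogaser
  ⇒ Wihan vogaser
Among the options, 'vogaser' alone shows every Wihan change applied in order.

vogaser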